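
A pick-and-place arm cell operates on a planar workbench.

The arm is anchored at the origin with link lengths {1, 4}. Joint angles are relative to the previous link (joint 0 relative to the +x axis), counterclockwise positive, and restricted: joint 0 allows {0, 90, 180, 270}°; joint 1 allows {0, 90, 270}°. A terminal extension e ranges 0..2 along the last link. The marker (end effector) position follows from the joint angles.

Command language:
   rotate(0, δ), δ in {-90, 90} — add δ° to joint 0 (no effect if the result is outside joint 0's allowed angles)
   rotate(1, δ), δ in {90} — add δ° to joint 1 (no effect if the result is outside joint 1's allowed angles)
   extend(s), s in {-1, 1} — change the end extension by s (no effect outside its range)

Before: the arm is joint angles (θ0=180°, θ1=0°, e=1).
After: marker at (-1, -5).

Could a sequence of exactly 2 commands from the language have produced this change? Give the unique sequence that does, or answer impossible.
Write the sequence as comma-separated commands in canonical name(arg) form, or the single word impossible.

rotate(1, 90), rotate(1, 90)

begin: joint angles (θ0=180°, θ1=0°, e=1)
1. rotate(1, 90) → joint angles (θ0=180°, θ1=90°, e=1)
2. rotate(1, 90) → joint angles (θ0=180°, θ1=90°, e=1)
uniquely the one of 25 2-step routes that fits.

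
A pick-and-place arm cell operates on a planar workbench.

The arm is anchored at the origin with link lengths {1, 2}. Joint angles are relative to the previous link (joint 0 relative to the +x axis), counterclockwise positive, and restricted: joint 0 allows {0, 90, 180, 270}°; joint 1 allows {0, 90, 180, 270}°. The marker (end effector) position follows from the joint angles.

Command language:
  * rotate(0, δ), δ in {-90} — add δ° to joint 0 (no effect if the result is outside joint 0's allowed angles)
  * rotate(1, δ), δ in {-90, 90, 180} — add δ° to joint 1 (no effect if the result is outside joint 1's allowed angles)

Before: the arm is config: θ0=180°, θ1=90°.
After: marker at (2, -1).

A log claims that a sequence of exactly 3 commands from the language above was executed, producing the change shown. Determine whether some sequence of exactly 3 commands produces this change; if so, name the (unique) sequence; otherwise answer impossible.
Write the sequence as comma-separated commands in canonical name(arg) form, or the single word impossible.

rotate(0, -90), rotate(0, -90), rotate(0, -90)

begin: config: θ0=180°, θ1=90°
step 1 (rotate(0, -90)): config: θ0=90°, θ1=90°
step 2 (rotate(0, -90)): config: θ0=0°, θ1=90°
step 3 (rotate(0, -90)): config: θ0=270°, θ1=90°
all 64 alternatives checked — unique.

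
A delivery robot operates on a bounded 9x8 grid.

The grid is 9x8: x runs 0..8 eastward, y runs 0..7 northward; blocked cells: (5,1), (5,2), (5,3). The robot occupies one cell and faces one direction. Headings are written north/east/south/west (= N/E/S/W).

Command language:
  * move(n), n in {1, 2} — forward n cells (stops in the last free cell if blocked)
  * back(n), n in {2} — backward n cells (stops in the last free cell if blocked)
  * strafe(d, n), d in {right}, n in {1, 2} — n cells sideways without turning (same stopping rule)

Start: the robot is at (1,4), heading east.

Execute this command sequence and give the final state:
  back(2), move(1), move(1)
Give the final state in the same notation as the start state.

start: at (1,4), heading east
t=1 back(2) ⇒ at (0,4), heading east
t=2 move(1) ⇒ at (1,4), heading east
t=3 move(1) ⇒ at (2,4), heading east

at (2,4), heading east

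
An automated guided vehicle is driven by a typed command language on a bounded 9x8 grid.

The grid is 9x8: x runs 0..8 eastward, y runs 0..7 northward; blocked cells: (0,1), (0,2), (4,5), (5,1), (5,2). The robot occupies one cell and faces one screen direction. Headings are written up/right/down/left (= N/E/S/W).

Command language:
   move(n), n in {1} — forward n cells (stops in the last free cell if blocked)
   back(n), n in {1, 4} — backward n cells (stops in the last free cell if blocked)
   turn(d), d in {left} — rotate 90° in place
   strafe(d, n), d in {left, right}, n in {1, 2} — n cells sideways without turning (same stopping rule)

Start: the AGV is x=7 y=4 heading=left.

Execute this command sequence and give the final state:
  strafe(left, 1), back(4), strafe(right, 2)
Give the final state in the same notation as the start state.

x=8 y=5 heading=left

from: x=7 y=4 heading=left
t=1 strafe(left, 1) ⇒ x=7 y=3 heading=left
t=2 back(4) ⇒ x=8 y=3 heading=left
t=3 strafe(right, 2) ⇒ x=8 y=5 heading=left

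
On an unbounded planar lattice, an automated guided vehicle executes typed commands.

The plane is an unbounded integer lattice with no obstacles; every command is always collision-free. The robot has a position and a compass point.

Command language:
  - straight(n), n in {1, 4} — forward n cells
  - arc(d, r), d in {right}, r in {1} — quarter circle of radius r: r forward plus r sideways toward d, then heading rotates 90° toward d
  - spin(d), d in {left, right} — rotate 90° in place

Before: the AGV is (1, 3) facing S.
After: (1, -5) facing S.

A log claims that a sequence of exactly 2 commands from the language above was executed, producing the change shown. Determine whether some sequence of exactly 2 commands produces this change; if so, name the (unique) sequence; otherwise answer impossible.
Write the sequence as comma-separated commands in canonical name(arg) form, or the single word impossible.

key: heading stays S — no command in the sequence turns
from: (1, 3) facing S
step 1 (straight(4)): (1, -1) facing S
step 2 (straight(4)): (1, -5) facing S
no other 2-command option fits: unique.

straight(4), straight(4)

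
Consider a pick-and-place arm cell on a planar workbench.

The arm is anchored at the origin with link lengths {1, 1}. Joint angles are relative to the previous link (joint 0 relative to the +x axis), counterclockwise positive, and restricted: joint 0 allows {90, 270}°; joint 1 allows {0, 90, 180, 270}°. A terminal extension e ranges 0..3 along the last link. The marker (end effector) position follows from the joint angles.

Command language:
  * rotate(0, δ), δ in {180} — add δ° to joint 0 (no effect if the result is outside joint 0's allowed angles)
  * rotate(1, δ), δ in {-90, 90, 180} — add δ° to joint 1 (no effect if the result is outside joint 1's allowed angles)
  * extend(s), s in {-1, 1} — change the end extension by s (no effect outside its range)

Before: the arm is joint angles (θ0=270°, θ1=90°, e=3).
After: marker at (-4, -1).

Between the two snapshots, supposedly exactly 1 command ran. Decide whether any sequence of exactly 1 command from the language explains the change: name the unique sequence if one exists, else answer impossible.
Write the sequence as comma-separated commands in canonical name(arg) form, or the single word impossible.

rotate(1, 180)

initial: joint angles (θ0=270°, θ1=90°, e=3)
step 1 (rotate(1, 180)): joint angles (θ0=270°, θ1=270°, e=3)
all 6 alternatives checked — unique.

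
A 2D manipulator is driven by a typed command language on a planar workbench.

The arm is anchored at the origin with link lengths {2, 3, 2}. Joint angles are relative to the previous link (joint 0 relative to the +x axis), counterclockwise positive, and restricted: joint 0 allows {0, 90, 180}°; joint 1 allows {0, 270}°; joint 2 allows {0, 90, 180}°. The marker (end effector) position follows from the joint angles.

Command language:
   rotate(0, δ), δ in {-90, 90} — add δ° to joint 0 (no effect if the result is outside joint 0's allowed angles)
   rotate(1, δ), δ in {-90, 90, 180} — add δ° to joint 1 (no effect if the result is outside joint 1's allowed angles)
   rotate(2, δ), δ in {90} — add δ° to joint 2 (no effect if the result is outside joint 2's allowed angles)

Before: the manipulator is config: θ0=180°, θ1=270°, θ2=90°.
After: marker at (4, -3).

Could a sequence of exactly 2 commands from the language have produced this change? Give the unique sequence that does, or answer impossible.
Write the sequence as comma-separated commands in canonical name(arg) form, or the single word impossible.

rotate(0, -90), rotate(0, -90)

start: config: θ0=180°, θ1=270°, θ2=90°
t=1 rotate(0, -90) ⇒ config: θ0=90°, θ1=270°, θ2=90°
t=2 rotate(0, -90) ⇒ config: θ0=0°, θ1=270°, θ2=90°
uniquely the one of 36 2-step routes that fits.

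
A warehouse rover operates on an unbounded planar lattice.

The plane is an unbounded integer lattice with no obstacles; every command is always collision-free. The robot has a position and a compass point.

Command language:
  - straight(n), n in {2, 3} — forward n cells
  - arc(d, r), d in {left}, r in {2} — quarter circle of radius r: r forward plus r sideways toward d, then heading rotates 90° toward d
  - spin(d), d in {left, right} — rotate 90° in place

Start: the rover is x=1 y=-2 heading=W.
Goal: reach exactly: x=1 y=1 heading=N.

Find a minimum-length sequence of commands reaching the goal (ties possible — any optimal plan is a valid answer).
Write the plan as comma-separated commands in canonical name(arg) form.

from: x=1 y=-2 heading=W
t=1 spin(right) ⇒ x=1 y=-2 heading=N
t=2 straight(3) ⇒ x=1 y=1 heading=N
no 1-step plan works, so 2 is optimal.

spin(right), straight(3)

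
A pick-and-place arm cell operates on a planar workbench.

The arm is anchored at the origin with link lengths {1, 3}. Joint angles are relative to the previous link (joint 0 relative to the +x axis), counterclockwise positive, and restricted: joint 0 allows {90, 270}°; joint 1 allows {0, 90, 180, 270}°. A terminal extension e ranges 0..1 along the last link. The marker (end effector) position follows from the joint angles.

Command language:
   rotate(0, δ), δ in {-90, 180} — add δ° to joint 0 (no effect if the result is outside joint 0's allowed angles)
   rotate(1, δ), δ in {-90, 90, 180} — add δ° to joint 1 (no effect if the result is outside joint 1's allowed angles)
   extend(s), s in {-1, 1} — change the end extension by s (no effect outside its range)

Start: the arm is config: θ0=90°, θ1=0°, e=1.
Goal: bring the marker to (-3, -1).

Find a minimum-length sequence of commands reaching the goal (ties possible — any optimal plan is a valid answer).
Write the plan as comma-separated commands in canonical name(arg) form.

start: config: θ0=90°, θ1=0°, e=1
t=1 extend(-1) ⇒ config: θ0=90°, θ1=0°, e=0
t=2 rotate(1, -90) ⇒ config: θ0=90°, θ1=270°, e=0
t=3 rotate(0, 180) ⇒ config: θ0=270°, θ1=270°, e=0
minimal: 3 command(s), checked below 3.

extend(-1), rotate(1, -90), rotate(0, 180)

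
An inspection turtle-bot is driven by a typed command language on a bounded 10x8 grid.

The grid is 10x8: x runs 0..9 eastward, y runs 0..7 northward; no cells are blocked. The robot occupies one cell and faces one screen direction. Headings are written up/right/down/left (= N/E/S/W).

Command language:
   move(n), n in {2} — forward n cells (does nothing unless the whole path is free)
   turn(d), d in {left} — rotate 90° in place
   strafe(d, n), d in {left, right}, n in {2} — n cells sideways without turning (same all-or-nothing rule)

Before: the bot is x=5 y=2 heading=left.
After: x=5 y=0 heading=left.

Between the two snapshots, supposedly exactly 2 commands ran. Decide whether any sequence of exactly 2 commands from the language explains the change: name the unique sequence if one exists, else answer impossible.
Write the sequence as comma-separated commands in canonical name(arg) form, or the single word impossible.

strafe(left, 2), strafe(left, 2)

key: still facing W at the end — nothing in the sequence rotates
begin: x=5 y=2 heading=left
1. strafe(left, 2) → x=5 y=0 heading=left
2. strafe(left, 2) → x=5 y=0 heading=left
all 16 alternatives checked — unique.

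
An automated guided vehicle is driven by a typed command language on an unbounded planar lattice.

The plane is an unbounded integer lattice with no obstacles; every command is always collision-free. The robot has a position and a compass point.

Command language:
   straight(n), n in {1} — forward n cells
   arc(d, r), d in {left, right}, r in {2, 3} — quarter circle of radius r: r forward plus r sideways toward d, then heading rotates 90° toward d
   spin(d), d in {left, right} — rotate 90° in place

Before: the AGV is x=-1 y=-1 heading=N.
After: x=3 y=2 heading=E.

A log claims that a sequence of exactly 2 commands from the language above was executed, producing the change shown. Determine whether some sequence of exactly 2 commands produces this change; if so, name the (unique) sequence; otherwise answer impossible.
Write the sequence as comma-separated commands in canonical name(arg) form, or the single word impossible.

arc(right, 3), straight(1)

key: position moved to (3,2) AND the heading swung to E — translation plus rotation needed
from: x=-1 y=-1 heading=N
step 1 (arc(right, 3)): x=2 y=2 heading=E
step 2 (straight(1)): x=3 y=2 heading=E
no other 2-command option fits: unique.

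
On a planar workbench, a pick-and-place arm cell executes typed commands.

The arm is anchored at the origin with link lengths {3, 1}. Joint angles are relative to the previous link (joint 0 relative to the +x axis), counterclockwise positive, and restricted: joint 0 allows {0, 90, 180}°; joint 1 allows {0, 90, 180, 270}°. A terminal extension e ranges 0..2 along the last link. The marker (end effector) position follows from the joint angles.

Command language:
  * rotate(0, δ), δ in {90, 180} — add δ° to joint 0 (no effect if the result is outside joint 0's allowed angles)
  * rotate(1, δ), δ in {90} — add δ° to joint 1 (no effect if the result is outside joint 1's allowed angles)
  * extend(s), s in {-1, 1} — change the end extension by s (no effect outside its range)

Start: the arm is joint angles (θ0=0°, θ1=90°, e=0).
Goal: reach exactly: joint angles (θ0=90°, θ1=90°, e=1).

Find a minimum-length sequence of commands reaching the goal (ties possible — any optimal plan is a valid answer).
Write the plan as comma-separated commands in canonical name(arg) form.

start: joint angles (θ0=0°, θ1=90°, e=0)
[1] after rotate(0, 90): joint angles (θ0=90°, θ1=90°, e=0)
[2] after extend(1): joint angles (θ0=90°, θ1=90°, e=1)
shorter routes all fall short; 2 is best.

rotate(0, 90), extend(1)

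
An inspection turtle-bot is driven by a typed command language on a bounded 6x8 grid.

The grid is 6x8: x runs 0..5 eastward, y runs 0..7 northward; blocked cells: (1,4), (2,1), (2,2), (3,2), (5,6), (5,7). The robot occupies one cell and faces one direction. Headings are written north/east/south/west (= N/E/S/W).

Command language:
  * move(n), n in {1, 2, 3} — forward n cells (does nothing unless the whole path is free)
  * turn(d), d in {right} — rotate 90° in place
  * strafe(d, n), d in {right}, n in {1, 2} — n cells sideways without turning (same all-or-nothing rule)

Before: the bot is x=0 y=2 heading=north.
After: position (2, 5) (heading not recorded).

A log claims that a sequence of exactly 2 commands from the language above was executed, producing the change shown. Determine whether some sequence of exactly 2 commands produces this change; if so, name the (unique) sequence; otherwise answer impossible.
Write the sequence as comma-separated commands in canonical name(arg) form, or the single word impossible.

key: order matters: swapping move(3) and strafe(right, 2) lands elsewhere
begin: x=0 y=2 heading=north
1. move(3) → x=0 y=5 heading=north
2. strafe(right, 2) → x=2 y=5 heading=north
all 36 alternatives checked — unique.

move(3), strafe(right, 2)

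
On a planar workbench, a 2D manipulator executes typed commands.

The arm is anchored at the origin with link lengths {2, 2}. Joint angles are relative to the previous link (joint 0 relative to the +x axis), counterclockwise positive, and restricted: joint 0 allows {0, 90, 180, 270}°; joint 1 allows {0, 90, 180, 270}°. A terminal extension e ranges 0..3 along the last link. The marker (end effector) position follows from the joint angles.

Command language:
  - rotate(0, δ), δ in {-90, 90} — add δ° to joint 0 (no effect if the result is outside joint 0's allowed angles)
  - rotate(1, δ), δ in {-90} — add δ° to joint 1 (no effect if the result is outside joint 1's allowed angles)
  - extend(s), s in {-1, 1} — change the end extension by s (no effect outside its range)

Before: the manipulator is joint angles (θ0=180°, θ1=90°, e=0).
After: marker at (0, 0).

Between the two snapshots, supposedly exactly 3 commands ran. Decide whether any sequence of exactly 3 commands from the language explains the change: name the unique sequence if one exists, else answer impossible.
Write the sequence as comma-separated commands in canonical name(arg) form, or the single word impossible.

initial: joint angles (θ0=180°, θ1=90°, e=0)
t=1 rotate(1, -90) ⇒ joint angles (θ0=180°, θ1=0°, e=0)
t=2 rotate(1, -90) ⇒ joint angles (θ0=180°, θ1=270°, e=0)
t=3 rotate(1, -90) ⇒ joint angles (θ0=180°, θ1=180°, e=0)
all 125 alternatives checked — unique.

rotate(1, -90), rotate(1, -90), rotate(1, -90)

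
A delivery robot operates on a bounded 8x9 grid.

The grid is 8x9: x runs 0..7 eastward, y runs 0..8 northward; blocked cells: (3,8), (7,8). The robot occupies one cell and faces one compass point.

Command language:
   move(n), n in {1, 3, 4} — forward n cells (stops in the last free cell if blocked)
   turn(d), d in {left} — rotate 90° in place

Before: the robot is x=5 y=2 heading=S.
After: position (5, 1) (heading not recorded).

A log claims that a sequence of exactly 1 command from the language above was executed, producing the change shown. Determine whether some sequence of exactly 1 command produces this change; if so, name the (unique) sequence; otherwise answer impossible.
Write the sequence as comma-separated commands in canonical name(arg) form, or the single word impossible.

t0: x=5 y=2 heading=S
t=1 move(1) ⇒ x=5 y=1 heading=S
uniquely the one of 4 1-step routes that fits.

move(1)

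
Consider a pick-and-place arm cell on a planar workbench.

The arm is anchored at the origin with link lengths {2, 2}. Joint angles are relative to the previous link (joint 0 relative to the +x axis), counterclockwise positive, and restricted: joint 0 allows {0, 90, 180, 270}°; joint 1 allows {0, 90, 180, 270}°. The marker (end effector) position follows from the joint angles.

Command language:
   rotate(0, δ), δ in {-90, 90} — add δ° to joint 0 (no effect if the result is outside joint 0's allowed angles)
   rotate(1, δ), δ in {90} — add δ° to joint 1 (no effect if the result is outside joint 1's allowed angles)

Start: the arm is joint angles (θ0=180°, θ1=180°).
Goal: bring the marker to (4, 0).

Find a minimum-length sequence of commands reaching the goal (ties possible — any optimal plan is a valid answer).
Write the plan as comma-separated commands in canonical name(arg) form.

rotate(1, 90), rotate(1, 90), rotate(0, -90), rotate(0, -90)

t0: joint angles (θ0=180°, θ1=180°)
1. rotate(1, 90) → joint angles (θ0=180°, θ1=270°)
2. rotate(1, 90) → joint angles (θ0=180°, θ1=0°)
3. rotate(0, -90) → joint angles (θ0=90°, θ1=0°)
4. rotate(0, -90) → joint angles (θ0=0°, θ1=0°)
shorter routes all fall short; 4 is best.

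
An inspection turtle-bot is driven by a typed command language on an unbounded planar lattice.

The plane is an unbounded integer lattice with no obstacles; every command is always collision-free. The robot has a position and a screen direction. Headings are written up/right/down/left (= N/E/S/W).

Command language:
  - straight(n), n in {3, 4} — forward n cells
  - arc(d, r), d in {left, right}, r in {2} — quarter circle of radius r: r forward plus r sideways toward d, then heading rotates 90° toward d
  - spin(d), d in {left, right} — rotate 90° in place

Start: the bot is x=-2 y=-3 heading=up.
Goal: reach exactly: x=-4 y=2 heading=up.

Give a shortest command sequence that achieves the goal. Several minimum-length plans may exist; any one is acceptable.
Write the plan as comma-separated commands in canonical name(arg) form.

initial: x=-2 y=-3 heading=up
step 1 (spin(left)): x=-2 y=-3 heading=left
step 2 (arc(right, 2)): x=-4 y=-1 heading=up
step 3 (straight(3)): x=-4 y=2 heading=up
shorter routes all fall short; 3 is best.

spin(left), arc(right, 2), straight(3)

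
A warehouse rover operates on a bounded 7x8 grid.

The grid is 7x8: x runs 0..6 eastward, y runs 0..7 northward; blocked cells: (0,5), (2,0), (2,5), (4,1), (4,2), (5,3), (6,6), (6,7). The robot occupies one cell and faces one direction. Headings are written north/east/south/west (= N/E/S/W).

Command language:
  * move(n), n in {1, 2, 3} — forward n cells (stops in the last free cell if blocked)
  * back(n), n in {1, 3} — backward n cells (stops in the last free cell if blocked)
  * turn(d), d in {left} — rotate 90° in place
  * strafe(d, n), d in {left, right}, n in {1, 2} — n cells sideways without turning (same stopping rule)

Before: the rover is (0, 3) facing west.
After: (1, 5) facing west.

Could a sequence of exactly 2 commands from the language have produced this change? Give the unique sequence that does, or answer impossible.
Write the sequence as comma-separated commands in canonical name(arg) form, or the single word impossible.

key: heading stays W — no command in the sequence turns
t0: (0, 3) facing west
step 1 (back(1)): (1, 3) facing west
step 2 (strafe(right, 2)): (1, 5) facing west
no rival 2-sequence matches.

back(1), strafe(right, 2)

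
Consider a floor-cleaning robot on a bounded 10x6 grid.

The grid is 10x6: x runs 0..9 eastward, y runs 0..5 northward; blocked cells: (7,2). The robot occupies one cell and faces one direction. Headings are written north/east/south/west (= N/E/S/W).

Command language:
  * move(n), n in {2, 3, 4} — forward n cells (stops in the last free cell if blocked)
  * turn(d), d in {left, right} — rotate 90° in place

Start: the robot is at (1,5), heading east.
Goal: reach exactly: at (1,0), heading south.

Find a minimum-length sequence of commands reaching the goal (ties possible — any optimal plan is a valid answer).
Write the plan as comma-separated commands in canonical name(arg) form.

turn(right), move(4), move(4)

from: at (1,5), heading east
t=1 turn(right) ⇒ at (1,5), heading south
t=2 move(4) ⇒ at (1,1), heading south
t=3 move(4) ⇒ at (1,0), heading south
no 2-step plan works, so 3 is optimal.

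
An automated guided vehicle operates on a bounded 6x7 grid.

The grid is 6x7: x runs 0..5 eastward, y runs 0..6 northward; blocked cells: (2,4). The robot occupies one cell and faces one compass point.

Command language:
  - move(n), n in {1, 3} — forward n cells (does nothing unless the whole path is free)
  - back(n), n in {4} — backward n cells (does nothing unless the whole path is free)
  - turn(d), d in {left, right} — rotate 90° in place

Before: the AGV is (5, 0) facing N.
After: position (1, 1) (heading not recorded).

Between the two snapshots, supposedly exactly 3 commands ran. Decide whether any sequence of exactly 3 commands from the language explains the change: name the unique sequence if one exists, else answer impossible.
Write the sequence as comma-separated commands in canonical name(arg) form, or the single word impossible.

key: order matters: swapping move(1) and back(4) lands elsewhere
t0: (5, 0) facing N
[1] after move(1): (5, 1) facing N
[2] after turn(right): (5, 1) facing E
[3] after back(4): (1, 1) facing E
no other 3-command option fits: unique.

move(1), turn(right), back(4)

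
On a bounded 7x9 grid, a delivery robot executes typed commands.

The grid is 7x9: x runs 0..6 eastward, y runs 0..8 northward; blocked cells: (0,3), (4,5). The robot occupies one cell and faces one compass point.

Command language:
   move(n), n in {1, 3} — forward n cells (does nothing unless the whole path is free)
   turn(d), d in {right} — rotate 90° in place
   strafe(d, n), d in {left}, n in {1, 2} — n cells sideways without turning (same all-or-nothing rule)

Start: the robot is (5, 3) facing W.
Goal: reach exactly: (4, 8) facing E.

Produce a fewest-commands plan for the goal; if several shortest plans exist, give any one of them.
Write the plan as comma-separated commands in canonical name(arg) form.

turn(right), move(3), strafe(left, 1), turn(right), strafe(left, 2)

initial: (5, 3) facing W
t=1 turn(right) ⇒ (5, 3) facing N
t=2 move(3) ⇒ (5, 6) facing N
t=3 strafe(left, 1) ⇒ (4, 6) facing N
t=4 turn(right) ⇒ (4, 6) facing E
t=5 strafe(left, 2) ⇒ (4, 8) facing E
minimal: 5 command(s), checked below 5.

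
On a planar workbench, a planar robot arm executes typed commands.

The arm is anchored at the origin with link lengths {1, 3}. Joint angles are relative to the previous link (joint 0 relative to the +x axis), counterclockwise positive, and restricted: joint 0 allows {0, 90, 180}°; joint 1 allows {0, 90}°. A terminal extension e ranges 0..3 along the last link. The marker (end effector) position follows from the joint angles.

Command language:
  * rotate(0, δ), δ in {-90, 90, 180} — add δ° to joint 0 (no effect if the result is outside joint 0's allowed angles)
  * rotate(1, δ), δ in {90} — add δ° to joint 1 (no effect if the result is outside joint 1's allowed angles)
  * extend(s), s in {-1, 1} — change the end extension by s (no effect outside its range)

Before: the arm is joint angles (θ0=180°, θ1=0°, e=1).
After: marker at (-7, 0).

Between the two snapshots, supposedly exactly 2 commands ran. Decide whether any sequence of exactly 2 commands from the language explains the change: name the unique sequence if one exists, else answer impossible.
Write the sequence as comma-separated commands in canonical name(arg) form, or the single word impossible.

begin: joint angles (θ0=180°, θ1=0°, e=1)
step 1 (extend(1)): joint angles (θ0=180°, θ1=0°, e=2)
step 2 (extend(1)): joint angles (θ0=180°, θ1=0°, e=3)
uniquely the one of 36 2-step routes that fits.

extend(1), extend(1)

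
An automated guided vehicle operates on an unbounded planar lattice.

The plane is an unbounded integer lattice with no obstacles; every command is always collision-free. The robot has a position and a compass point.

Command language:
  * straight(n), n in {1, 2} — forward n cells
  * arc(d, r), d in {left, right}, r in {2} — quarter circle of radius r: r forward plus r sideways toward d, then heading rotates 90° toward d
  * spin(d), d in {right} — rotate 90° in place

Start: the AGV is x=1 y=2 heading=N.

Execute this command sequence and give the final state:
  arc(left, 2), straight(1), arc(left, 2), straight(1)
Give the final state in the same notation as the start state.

x=-4 y=1 heading=S

t0: x=1 y=2 heading=N
t=1 arc(left, 2) ⇒ x=-1 y=4 heading=W
t=2 straight(1) ⇒ x=-2 y=4 heading=W
t=3 arc(left, 2) ⇒ x=-4 y=2 heading=S
t=4 straight(1) ⇒ x=-4 y=1 heading=S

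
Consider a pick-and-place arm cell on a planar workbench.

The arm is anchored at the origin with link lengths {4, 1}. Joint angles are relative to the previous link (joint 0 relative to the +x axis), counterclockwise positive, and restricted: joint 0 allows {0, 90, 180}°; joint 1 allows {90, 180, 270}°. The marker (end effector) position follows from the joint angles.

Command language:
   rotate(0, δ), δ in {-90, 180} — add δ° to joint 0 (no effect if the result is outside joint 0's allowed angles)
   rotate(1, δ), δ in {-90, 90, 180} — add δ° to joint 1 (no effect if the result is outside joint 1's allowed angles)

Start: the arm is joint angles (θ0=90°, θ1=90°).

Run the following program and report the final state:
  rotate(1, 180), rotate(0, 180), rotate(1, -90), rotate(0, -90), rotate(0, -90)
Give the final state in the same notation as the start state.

joint angles (θ0=0°, θ1=180°)

t0: joint angles (θ0=90°, θ1=90°)
1. rotate(1, 180) → joint angles (θ0=90°, θ1=270°)
2. rotate(0, 180) → joint angles (θ0=90°, θ1=270°)
3. rotate(1, -90) → joint angles (θ0=90°, θ1=180°)
4. rotate(0, -90) → joint angles (θ0=0°, θ1=180°)
5. rotate(0, -90) → joint angles (θ0=0°, θ1=180°)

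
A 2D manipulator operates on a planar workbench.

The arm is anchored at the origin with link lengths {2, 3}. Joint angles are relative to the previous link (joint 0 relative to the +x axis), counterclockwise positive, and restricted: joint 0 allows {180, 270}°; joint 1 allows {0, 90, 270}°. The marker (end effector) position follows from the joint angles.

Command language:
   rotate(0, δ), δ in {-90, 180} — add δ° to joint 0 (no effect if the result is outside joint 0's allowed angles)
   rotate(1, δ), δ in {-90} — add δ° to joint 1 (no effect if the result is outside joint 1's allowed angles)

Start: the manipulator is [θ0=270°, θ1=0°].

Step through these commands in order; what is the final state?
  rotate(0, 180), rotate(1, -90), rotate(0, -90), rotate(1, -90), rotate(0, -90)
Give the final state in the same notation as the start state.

initial: [θ0=270°, θ1=0°]
[1] after rotate(0, 180): [θ0=270°, θ1=0°]
[2] after rotate(1, -90): [θ0=270°, θ1=270°]
[3] after rotate(0, -90): [θ0=180°, θ1=270°]
[4] after rotate(1, -90): [θ0=180°, θ1=270°]
[5] after rotate(0, -90): [θ0=180°, θ1=270°]

[θ0=180°, θ1=270°]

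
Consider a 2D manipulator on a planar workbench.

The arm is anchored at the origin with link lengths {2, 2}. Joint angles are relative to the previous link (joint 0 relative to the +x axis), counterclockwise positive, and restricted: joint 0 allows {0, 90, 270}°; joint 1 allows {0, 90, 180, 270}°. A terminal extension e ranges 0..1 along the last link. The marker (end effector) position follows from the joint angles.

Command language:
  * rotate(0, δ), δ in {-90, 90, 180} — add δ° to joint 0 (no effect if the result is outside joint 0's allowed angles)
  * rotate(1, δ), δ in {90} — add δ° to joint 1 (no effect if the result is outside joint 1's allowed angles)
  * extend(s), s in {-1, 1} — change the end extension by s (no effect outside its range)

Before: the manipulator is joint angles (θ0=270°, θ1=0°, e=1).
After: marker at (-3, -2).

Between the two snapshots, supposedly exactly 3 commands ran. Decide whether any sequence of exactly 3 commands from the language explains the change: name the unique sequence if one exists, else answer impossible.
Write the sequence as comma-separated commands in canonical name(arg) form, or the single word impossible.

from: joint angles (θ0=270°, θ1=0°, e=1)
1. rotate(1, 90) → joint angles (θ0=270°, θ1=90°, e=1)
2. rotate(1, 90) → joint angles (θ0=270°, θ1=180°, e=1)
3. rotate(1, 90) → joint angles (θ0=270°, θ1=270°, e=1)
no rival 3-sequence matches.

rotate(1, 90), rotate(1, 90), rotate(1, 90)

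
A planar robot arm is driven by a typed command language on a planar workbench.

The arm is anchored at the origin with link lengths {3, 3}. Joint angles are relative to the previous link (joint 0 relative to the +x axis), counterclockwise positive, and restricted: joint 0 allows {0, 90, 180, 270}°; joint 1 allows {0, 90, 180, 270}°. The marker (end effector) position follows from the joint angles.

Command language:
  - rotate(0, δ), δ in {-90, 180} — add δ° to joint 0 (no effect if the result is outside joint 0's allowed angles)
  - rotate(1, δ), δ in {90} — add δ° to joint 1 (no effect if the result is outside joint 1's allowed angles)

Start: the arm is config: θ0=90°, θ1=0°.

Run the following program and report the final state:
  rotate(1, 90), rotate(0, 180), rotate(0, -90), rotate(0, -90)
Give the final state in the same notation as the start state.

config: θ0=90°, θ1=90°

begin: config: θ0=90°, θ1=0°
1. rotate(1, 90) → config: θ0=90°, θ1=90°
2. rotate(0, 180) → config: θ0=270°, θ1=90°
3. rotate(0, -90) → config: θ0=180°, θ1=90°
4. rotate(0, -90) → config: θ0=90°, θ1=90°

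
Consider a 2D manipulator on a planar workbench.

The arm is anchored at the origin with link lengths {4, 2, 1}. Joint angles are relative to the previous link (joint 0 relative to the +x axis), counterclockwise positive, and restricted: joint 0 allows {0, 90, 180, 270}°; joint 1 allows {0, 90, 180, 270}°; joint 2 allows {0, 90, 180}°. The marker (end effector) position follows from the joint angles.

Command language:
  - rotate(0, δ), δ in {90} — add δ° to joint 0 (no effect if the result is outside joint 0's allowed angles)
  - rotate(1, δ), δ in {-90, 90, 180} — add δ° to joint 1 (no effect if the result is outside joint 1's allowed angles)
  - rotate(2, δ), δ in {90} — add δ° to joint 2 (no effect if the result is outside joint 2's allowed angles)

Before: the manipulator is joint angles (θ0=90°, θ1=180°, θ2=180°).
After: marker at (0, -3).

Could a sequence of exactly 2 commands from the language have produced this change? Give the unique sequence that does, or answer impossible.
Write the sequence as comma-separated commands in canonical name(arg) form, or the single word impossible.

rotate(0, 90), rotate(0, 90)

t0: joint angles (θ0=90°, θ1=180°, θ2=180°)
step 1 (rotate(0, 90)): joint angles (θ0=180°, θ1=180°, θ2=180°)
step 2 (rotate(0, 90)): joint angles (θ0=270°, θ1=180°, θ2=180°)
uniquely the one of 25 2-step routes that fits.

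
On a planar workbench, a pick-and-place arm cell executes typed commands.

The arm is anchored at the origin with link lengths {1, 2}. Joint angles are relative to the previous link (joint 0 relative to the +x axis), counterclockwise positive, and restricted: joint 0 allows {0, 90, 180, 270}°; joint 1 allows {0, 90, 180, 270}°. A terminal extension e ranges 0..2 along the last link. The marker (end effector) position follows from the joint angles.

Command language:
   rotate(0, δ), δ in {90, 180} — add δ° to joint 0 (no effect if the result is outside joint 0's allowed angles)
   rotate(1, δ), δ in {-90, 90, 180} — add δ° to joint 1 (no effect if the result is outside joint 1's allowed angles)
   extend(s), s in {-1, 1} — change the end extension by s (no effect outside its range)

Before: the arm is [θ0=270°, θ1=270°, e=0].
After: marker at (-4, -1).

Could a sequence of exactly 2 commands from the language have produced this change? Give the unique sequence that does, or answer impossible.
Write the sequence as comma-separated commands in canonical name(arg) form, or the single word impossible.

extend(1), extend(1)

t0: [θ0=270°, θ1=270°, e=0]
t=1 extend(1) ⇒ [θ0=270°, θ1=270°, e=1]
t=2 extend(1) ⇒ [θ0=270°, θ1=270°, e=2]
uniquely the one of 49 2-step routes that fits.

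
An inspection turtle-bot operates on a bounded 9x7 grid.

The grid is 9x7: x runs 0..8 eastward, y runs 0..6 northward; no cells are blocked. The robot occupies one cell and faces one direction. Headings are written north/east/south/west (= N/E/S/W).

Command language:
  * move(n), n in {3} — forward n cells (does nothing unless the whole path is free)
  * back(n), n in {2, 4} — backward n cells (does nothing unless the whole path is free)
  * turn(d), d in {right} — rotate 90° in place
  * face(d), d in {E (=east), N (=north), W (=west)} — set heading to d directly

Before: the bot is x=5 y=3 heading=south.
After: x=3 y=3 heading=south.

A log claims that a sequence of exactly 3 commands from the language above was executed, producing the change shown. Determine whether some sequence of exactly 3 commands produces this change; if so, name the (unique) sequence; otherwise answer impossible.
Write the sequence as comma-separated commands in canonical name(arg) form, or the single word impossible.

face(E), back(2), turn(right)

key: still facing S at the end — net rotation zero over 3 steps
begin: x=5 y=3 heading=south
[1] after face(E): x=5 y=3 heading=east
[2] after back(2): x=3 y=3 heading=east
[3] after turn(right): x=3 y=3 heading=south
uniquely the one of 343 3-step routes that fits.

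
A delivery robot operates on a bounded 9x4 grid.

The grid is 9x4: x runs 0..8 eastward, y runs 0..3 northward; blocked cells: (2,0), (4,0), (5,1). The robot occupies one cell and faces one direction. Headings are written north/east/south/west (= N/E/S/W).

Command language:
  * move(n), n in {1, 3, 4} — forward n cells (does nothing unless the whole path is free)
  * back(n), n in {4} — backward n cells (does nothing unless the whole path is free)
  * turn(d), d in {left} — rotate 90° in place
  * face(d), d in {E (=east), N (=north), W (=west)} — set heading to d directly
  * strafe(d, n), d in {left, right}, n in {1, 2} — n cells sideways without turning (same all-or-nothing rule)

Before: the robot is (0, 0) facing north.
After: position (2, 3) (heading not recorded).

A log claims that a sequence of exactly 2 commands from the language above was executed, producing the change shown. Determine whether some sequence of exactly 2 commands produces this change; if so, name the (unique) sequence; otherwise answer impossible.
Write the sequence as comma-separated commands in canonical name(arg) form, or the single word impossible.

move(3), strafe(right, 2)

key: order matters: swapping move(3) and strafe(right, 2) lands elsewhere
start: (0, 0) facing north
[1] after move(3): (0, 3) facing north
[2] after strafe(right, 2): (2, 3) facing north
uniquely the one of 144 2-step routes that fits.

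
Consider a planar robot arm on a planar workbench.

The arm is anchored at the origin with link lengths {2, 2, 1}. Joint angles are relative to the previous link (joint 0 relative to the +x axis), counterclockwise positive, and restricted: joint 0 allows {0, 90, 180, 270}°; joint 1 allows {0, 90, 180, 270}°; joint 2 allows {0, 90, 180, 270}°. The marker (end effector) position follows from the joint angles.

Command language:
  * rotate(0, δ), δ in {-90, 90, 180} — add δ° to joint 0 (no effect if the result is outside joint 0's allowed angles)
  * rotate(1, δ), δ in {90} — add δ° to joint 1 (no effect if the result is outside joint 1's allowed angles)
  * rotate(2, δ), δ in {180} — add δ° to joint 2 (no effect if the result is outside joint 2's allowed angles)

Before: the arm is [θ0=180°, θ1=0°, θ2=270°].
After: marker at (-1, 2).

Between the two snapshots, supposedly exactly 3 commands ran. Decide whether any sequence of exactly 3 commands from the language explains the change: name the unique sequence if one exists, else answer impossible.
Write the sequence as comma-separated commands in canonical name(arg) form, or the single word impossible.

start: [θ0=180°, θ1=0°, θ2=270°]
1. rotate(1, 90) → [θ0=180°, θ1=90°, θ2=270°]
2. rotate(1, 90) → [θ0=180°, θ1=180°, θ2=270°]
3. rotate(1, 90) → [θ0=180°, θ1=270°, θ2=270°]
uniquely the one of 125 3-step routes that fits.

rotate(1, 90), rotate(1, 90), rotate(1, 90)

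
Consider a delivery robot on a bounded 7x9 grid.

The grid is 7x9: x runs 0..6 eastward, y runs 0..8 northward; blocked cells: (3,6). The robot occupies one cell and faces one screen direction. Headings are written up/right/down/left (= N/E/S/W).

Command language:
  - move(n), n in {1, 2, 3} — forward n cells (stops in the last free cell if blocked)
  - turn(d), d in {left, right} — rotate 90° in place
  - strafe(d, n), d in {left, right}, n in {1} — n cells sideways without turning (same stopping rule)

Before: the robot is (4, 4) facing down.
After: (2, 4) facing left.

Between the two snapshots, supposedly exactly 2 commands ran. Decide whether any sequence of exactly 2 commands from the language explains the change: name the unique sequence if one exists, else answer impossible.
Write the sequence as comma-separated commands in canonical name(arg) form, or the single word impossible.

turn(right), move(2)

key: position moved to (2,4) AND the heading swung to W — translation plus rotation needed
from: (4, 4) facing down
[1] after turn(right): (4, 4) facing left
[2] after move(2): (2, 4) facing left
no rival 2-sequence matches.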